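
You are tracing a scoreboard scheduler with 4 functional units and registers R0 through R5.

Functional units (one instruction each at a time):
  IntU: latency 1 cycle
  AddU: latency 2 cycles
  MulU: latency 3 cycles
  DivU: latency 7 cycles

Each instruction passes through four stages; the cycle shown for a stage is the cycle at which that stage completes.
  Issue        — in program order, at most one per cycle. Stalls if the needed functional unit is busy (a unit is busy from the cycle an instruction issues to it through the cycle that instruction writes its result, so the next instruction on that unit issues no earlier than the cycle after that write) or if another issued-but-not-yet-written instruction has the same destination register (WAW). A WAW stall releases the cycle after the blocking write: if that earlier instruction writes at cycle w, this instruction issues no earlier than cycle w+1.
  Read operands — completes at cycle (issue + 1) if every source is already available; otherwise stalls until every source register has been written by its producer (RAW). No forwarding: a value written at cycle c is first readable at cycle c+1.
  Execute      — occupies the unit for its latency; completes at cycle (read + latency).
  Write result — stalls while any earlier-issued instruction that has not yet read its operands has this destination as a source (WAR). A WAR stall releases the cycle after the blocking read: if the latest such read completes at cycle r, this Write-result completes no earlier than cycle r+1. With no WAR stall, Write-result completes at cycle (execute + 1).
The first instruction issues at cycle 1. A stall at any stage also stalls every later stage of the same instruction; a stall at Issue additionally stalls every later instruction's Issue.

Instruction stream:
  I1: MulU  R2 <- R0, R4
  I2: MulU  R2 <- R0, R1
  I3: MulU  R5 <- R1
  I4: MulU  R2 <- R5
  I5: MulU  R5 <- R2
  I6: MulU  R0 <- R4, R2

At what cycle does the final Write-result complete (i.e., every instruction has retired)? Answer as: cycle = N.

cycle = 36

1) issue 1, read 2, done 5, write 6
2) issue 7, read 8, done 11, write 12  <struct: MulU busy until I1 writes@6>
3) issue 13, read 14, done 17, write 18  <struct: MulU busy until I2 writes@12>
4) issue 19, read 20, done 23, write 24  <struct: MulU busy until I3 writes@18>
5) issue 25, read 26, done 29, write 30  <struct: MulU busy until I4 writes@24>
6) issue 31, read 32, done 35, write 36  <struct: MulU busy until I5 writes@30>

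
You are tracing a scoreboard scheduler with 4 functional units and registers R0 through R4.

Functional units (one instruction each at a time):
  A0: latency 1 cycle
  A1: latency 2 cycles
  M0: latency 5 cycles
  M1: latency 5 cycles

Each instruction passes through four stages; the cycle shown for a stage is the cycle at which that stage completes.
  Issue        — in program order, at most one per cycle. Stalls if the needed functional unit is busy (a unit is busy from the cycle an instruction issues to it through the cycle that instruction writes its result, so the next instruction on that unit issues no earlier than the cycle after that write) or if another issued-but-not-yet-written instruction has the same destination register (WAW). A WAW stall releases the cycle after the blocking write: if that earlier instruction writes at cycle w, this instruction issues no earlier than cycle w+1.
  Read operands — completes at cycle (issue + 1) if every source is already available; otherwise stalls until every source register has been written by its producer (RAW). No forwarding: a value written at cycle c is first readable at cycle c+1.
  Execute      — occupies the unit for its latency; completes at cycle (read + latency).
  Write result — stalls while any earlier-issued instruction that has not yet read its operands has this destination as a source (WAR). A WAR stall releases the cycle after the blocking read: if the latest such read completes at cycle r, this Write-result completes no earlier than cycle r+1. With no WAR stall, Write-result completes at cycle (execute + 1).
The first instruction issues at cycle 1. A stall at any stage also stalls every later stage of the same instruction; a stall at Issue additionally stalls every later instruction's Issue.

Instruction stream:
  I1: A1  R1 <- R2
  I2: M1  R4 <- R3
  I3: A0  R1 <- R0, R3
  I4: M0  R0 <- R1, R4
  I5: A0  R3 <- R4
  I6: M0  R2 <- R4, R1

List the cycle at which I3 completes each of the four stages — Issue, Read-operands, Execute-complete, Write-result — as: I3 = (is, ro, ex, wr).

I3 = (6, 7, 8, 9)

I1 -> (1, 2, 4, 5)
I2 -> (2, 3, 8, 9)
I3 -> (6, 7, 8, 9)  // WAW R1: wait I1 write@5
I4 -> (7, 10, 15, 16)  // RAW R1: wait I3 write@9, RAW R4: wait I2 write@9
I5 -> (10, 11, 12, 13)  // struct: A0 busy until I3 writes@9
I6 -> (17, 18, 23, 24)  // struct: M0 busy until I4 writes@16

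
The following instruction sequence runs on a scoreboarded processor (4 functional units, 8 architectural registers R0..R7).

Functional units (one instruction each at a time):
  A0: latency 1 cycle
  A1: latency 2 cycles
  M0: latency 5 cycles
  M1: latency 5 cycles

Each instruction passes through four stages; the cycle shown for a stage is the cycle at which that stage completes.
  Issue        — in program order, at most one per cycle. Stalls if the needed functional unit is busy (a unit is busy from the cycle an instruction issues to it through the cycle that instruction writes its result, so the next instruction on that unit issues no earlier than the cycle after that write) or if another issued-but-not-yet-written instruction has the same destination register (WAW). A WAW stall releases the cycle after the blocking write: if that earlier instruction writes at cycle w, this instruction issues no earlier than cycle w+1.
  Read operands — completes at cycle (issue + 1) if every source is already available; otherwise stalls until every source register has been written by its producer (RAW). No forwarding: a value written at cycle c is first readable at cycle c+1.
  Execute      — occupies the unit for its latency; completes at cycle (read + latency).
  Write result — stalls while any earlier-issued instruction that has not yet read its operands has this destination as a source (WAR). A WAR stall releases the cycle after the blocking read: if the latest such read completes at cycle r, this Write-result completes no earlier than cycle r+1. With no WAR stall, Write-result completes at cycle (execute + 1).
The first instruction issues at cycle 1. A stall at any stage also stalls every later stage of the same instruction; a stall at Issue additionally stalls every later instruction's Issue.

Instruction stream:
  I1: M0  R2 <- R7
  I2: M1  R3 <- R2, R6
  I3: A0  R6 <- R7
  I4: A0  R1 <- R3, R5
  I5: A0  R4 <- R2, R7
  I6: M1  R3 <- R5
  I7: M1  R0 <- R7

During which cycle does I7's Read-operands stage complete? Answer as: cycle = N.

cycle = 29

t=1  issue I1 (M0)
t=2  I1 read-ops | issue I2 (M1)
t=3  issue I3 (A0)
t=4  I3 read-ops
t=5  I3 finished on A0
t=7  I1 finished on M0
t=8  I1→R2
t=9  I2 read-ops
t=10  I3→R6
t=11  issue I4 (A0)
t=14  I2 finished on M1
t=15  I2→R3
t=16  I4 read-ops
t=17  I4 finished on A0
t=18  I4→R1
t=19  issue I5 (A0)
t=20  I5 read-ops | issue I6 (M1)
t=21  I5 finished on A0 | I6 read-ops
t=22  I5→R4
t=26  I6 finished on M1
t=27  I6→R3
t=28  issue I7 (M1)
t=29  I7 read-ops
t=34  I7 finished on M1
t=35  I7→R0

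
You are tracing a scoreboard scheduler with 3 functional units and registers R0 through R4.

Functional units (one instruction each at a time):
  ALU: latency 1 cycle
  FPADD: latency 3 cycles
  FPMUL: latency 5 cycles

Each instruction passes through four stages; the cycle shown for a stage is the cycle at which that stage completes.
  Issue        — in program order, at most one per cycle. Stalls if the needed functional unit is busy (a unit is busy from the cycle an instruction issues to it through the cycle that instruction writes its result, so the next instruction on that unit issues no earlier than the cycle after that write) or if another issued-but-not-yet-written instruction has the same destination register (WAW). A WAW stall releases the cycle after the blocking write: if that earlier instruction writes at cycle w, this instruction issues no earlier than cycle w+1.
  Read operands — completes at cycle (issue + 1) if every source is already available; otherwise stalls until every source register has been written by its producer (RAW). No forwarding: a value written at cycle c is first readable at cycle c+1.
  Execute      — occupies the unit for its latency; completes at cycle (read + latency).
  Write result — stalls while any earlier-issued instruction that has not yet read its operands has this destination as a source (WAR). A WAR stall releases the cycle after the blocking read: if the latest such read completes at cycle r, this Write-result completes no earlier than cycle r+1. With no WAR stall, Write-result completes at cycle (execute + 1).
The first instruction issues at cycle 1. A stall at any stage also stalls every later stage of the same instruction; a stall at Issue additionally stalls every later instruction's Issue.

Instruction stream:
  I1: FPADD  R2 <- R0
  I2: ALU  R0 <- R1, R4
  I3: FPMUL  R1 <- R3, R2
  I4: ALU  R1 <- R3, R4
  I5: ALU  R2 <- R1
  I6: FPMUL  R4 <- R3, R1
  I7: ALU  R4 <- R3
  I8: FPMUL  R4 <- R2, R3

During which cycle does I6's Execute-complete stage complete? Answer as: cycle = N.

cycle = 25

I1 -> (1, 2, 5, 6)
I2 -> (2, 3, 4, 5)
I3 -> (3, 7, 12, 13)  // RAW R2: wait I1 write@6
I4 -> (14, 15, 16, 17)  // WAW R1: wait I3 write@13
I5 -> (18, 19, 20, 21)  // struct: ALU busy until I4 writes@17
I6 -> (19, 20, 25, 26)
I7 -> (27, 28, 29, 30)  // WAW R4: wait I6 write@26
I8 -> (31, 32, 37, 38)  // WAW R4: wait I7 write@30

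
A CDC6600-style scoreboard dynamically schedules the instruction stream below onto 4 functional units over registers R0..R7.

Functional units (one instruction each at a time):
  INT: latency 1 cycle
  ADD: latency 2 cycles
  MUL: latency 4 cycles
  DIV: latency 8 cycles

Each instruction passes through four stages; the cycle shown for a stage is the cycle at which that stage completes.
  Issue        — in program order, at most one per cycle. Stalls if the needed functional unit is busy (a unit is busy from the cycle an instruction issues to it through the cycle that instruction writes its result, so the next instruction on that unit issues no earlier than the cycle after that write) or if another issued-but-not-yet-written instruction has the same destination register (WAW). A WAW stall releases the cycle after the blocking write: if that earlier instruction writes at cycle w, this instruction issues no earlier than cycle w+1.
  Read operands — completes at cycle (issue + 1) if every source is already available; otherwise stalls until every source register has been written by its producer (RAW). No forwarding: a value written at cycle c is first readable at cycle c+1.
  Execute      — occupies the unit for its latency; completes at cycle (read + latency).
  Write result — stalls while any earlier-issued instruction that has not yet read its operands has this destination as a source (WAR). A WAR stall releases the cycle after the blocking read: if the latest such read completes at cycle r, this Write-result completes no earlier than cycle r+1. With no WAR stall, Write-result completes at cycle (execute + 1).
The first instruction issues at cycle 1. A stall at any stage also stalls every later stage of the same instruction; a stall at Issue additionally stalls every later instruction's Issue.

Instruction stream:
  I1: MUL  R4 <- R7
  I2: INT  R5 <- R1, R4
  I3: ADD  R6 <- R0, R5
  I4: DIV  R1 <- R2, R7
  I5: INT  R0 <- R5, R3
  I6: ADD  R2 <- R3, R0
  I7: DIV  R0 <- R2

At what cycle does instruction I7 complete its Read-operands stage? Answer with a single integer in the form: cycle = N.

cycle 1: I1 issues→MUL
cycle 2: I1 reads, I2 issues→INT
cycle 3: I3 issues→ADD
cycle 4: I4 issues→DIV
cycle 5: I4 reads
cycle 6: I1 exec-done
cycle 7: I1 writes R4
cycle 8: I2 reads
cycle 9: I2 exec-done
cycle 10: I2 writes R5
cycle 11: I3 reads, I5 issues→INT
cycle 12: I5 reads
cycle 13: I3 exec-done, I4 exec-done, I5 exec-done
cycle 14: I3 writes R6, I4 writes R1, I5 writes R0
cycle 15: I6 issues→ADD
cycle 16: I6 reads, I7 issues→DIV
cycle 18: I6 exec-done
cycle 19: I6 writes R2
cycle 20: I7 reads
cycle 28: I7 exec-done
cycle 29: I7 writes R0

cycle = 20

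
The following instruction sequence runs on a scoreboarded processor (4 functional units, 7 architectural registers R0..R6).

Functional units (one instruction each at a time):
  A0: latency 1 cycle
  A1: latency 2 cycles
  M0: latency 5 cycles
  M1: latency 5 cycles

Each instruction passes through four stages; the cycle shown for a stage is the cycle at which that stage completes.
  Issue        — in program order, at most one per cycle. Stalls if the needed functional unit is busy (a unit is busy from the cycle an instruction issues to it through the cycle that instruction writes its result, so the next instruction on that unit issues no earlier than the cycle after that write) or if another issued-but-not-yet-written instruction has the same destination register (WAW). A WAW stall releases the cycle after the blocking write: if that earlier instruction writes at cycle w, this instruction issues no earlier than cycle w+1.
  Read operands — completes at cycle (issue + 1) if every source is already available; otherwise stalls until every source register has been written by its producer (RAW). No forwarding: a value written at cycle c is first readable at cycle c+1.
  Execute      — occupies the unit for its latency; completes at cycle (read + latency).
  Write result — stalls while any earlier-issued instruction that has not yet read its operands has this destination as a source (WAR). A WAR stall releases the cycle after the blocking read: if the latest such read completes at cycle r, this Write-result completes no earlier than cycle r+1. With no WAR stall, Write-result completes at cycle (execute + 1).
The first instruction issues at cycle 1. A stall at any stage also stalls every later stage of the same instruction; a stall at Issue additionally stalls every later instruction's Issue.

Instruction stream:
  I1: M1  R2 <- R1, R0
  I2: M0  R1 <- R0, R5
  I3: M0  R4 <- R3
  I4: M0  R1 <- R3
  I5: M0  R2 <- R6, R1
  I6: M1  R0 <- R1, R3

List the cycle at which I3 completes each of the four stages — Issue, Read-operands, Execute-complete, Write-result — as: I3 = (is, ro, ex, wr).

I1: IS=1 RO=2 EX=7 WR=8
I2: IS=2 RO=3 EX=8 WR=9
I3: IS=10 RO=11 EX=16 WR=17  [struct: M0 busy until I2 writes@9]
I4: IS=18 RO=19 EX=24 WR=25  [struct: M0 busy until I3 writes@17]
I5: IS=26 RO=27 EX=32 WR=33  [struct: M0 busy until I4 writes@25]
I6: IS=27 RO=28 EX=33 WR=34

I3 = (10, 11, 16, 17)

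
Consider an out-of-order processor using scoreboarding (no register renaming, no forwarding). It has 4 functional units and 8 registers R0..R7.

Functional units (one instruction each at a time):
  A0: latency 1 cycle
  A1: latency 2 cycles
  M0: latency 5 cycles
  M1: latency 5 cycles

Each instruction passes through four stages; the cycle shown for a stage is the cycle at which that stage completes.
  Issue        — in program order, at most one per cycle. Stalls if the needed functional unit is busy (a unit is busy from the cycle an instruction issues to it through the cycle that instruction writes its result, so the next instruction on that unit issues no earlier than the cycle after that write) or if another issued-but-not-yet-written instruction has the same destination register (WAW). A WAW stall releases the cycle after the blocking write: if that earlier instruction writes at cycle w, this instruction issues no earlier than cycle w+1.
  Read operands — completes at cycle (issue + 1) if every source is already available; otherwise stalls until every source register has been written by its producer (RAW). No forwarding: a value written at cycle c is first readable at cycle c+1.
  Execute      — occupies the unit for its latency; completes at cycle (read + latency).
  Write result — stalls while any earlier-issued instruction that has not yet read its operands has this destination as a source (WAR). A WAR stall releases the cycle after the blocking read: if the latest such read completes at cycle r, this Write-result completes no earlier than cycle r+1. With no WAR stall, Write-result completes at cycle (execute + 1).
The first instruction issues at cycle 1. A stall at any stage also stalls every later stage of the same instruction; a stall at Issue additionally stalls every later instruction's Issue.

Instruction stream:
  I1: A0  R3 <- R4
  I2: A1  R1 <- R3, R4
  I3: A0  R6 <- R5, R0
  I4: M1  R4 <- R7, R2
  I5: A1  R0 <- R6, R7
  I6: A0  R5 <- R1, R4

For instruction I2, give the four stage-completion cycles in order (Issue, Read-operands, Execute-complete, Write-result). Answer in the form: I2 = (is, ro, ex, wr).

I2 = (2, 5, 7, 8)

1) issue 1, read 2, done 3, write 4
2) issue 2, read 5, done 7, write 8  <RAW R3: wait I1 write@4>
3) issue 5, read 6, done 7, write 8  <struct: A0 busy until I1 writes@4>
4) issue 6, read 7, done 12, write 13
5) issue 9, read 10, done 12, write 13  <struct: A1 busy until I2 writes@8>
6) issue 10, read 14, done 15, write 16  <RAW R4: wait I4 write@13>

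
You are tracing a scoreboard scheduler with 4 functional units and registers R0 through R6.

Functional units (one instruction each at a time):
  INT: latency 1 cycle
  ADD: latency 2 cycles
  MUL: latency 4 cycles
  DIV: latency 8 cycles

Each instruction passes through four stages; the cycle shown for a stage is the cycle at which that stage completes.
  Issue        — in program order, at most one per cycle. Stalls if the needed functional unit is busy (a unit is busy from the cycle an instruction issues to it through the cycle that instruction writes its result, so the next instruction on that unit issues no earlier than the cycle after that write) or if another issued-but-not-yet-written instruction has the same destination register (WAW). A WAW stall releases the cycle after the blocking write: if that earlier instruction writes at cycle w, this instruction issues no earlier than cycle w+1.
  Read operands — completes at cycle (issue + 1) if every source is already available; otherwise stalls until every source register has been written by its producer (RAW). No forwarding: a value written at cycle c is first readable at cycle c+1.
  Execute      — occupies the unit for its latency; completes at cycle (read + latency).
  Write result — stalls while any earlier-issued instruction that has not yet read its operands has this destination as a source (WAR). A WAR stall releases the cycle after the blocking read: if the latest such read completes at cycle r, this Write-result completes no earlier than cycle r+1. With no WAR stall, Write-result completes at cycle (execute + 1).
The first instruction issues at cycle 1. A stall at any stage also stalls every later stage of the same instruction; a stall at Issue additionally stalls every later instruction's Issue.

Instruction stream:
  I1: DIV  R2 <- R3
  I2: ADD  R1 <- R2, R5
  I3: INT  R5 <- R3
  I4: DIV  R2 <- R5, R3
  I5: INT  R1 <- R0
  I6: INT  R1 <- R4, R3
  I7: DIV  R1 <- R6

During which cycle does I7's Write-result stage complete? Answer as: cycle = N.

cycle = 34

c1: I1→DIV
c2: I1 RO | I2→ADD
c3: I3→INT
c4: I3 RO
c5: I3 EX
c10: I1 EX
c11: I1 WR R2
c12: I2 RO | I4→DIV
c13: I3 WR R5
c14: I2 EX | I4 RO
c15: I2 WR R1
c16: I5→INT
c17: I5 RO
c18: I5 EX
c19: I5 WR R1
c20: I6→INT
c21: I6 RO
c22: I4 EX | I6 EX
c23: I4 WR R2 | I6 WR R1
c24: I7→DIV
c25: I7 RO
c33: I7 EX
c34: I7 WR R1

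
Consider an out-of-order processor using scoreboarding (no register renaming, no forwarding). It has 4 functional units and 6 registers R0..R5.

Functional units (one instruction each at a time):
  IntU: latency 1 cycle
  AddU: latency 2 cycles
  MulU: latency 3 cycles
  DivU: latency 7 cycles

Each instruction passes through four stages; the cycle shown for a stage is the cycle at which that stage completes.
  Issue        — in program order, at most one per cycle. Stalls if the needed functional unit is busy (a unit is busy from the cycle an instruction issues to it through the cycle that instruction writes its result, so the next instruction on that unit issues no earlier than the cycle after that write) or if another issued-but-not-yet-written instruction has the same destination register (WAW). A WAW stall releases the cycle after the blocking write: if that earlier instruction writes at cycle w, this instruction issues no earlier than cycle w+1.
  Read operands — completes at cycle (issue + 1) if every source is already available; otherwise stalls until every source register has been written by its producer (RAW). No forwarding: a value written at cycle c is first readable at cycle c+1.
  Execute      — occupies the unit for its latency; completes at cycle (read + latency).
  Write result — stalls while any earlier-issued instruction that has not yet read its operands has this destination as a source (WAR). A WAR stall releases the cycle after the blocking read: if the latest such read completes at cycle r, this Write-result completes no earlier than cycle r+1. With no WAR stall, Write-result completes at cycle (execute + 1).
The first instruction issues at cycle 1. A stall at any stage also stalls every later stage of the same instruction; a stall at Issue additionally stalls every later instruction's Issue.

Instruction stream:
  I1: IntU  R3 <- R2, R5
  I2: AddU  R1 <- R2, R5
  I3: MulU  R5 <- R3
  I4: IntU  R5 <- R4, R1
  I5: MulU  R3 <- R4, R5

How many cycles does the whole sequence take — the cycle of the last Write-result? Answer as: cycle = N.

[1] I1 dispatched to IntU
[2] I1 operands ready; I2 dispatched to AddU
[3] I1 complete; I2 operands ready; I3 dispatched to MulU
[4] R3←I1
[5] I2 complete; I3 operands ready
[6] R1←I2
[8] I3 complete
[9] R5←I3
[10] I4 dispatched to IntU
[11] I4 operands ready; I5 dispatched to MulU
[12] I4 complete
[13] R5←I4
[14] I5 operands ready
[17] I5 complete
[18] R3←I5

cycle = 18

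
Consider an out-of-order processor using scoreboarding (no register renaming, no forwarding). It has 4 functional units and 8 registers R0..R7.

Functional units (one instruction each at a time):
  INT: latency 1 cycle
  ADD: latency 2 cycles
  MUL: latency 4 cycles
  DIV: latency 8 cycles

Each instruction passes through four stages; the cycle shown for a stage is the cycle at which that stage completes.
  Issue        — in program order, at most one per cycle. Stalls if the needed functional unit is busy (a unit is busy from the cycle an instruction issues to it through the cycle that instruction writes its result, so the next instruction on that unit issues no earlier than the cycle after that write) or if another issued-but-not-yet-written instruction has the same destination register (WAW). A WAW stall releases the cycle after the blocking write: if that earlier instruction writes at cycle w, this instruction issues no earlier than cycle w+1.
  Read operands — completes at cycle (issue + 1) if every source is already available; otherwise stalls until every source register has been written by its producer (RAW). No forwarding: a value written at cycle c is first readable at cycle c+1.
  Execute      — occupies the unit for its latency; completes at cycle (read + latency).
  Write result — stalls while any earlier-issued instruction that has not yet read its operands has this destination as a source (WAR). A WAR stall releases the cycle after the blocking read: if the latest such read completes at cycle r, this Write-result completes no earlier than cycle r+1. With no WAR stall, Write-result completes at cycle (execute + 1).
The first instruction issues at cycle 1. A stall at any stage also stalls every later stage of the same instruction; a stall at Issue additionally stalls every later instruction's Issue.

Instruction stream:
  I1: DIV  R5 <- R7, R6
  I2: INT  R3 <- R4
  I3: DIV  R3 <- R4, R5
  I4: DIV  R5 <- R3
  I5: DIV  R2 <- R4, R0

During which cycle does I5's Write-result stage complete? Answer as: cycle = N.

cycle = 44

  I1 | 1 | 2 | 10 | 11
  I2 | 2 | 3 | 4 | 5
  I3 | 12 | 13 | 21 | 22   struct: DIV busy until I1 writes@11
  I4 | 23 | 24 | 32 | 33   struct: DIV busy until I3 writes@22
  I5 | 34 | 35 | 43 | 44   struct: DIV busy until I4 writes@33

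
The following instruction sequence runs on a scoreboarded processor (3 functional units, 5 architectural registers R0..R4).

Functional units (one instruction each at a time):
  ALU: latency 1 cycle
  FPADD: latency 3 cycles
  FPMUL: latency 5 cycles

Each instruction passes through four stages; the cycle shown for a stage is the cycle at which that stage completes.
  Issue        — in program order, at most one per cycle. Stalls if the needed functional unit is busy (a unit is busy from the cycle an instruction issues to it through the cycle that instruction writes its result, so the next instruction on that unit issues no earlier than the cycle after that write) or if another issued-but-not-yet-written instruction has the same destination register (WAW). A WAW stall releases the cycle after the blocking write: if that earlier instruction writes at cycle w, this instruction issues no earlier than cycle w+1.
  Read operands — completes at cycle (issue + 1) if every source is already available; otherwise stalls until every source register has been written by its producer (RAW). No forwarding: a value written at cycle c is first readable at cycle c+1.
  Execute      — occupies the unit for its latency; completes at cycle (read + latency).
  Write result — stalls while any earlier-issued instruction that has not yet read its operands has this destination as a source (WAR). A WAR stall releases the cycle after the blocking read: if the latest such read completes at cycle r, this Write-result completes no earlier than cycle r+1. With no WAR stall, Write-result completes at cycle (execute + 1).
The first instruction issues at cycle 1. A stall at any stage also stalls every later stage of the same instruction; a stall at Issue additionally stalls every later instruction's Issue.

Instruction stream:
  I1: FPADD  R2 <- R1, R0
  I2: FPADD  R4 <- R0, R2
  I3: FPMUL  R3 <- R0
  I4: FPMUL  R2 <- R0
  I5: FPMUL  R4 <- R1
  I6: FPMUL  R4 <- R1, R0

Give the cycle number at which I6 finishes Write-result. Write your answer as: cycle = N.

cycle = 39

cycle 1: I1 issues→FPADD
cycle 2: I1 reads
cycle 5: I1 exec-done
cycle 6: I1 writes R2
cycle 7: I2 issues→FPADD
cycle 8: I2 reads; I3 issues→FPMUL
cycle 9: I3 reads
cycle 11: I2 exec-done
cycle 12: I2 writes R4
cycle 14: I3 exec-done
cycle 15: I3 writes R3
cycle 16: I4 issues→FPMUL
cycle 17: I4 reads
cycle 22: I4 exec-done
cycle 23: I4 writes R2
cycle 24: I5 issues→FPMUL
cycle 25: I5 reads
cycle 30: I5 exec-done
cycle 31: I5 writes R4
cycle 32: I6 issues→FPMUL
cycle 33: I6 reads
cycle 38: I6 exec-done
cycle 39: I6 writes R4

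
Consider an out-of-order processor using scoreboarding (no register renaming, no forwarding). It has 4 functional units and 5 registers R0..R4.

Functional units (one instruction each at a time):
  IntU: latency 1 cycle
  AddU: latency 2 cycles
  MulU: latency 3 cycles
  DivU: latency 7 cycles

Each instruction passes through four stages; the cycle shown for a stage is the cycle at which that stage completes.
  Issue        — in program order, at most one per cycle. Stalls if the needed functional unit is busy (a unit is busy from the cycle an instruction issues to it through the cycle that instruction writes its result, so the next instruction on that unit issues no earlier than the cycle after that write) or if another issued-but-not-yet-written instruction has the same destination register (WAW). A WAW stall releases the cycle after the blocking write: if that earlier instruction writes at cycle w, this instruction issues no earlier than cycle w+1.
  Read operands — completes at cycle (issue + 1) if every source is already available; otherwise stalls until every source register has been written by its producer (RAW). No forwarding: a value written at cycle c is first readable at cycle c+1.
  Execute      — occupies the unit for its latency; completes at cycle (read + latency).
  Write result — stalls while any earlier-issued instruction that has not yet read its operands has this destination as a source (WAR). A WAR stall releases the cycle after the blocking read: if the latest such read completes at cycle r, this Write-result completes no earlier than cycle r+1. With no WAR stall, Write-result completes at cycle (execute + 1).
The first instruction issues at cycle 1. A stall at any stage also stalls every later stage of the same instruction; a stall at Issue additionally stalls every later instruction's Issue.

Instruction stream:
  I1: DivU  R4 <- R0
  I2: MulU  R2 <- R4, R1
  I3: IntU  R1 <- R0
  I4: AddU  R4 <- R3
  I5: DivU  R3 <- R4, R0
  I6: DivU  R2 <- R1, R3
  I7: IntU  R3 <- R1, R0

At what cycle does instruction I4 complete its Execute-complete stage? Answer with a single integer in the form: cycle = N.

c1: I1 issues→DivU
c2: I1 reads; I2 issues→MulU
c3: I3 issues→IntU
c4: I3 reads
c5: I3 exec-done
c9: I1 exec-done
c10: I1 writes R4
c11: I2 reads; I4 issues→AddU
c12: I3 writes R1; I4 reads; I5 issues→DivU
c14: I2 exec-done; I4 exec-done
c15: I2 writes R2; I4 writes R4
c16: I5 reads
c23: I5 exec-done
c24: I5 writes R3
c25: I6 issues→DivU
c26: I6 reads; I7 issues→IntU
c27: I7 reads
c28: I7 exec-done
c29: I7 writes R3
c33: I6 exec-done
c34: I6 writes R2

cycle = 14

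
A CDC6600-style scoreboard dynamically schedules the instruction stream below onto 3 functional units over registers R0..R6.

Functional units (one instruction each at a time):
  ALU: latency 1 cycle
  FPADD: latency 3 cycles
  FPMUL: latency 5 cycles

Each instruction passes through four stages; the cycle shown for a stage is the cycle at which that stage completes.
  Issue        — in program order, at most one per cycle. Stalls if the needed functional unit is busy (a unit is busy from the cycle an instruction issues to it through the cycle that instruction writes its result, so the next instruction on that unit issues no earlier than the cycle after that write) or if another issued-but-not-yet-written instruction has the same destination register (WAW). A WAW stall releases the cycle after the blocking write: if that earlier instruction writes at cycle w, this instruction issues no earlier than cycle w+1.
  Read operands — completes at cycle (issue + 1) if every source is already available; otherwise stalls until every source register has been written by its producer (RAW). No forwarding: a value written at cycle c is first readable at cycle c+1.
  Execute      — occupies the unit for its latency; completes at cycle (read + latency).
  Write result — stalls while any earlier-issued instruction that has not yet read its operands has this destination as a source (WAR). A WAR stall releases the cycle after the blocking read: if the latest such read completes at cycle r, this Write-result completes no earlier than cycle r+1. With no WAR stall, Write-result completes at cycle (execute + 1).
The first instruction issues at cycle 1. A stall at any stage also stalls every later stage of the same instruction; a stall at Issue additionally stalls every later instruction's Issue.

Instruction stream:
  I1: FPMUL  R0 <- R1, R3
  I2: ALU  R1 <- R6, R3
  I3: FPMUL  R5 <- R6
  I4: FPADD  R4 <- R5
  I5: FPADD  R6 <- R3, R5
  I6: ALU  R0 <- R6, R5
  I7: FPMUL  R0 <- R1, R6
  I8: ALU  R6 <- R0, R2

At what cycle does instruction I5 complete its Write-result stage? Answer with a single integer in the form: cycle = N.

  I1 | 1 | 2 | 7 | 8
  I2 | 2 | 3 | 4 | 5
  I3 | 9 | 10 | 15 | 16   struct: FPMUL busy until I1 writes@8
  I4 | 10 | 17 | 20 | 21   RAW R5: wait I3 write@16
  I5 | 22 | 23 | 26 | 27   struct: FPADD busy until I4 writes@21
  I6 | 23 | 28 | 29 | 30   RAW R6: wait I5 write@27
  I7 | 31 | 32 | 37 | 38   WAW R0: wait I6 write@30
  I8 | 32 | 39 | 40 | 41   RAW R0: wait I7 write@38

cycle = 27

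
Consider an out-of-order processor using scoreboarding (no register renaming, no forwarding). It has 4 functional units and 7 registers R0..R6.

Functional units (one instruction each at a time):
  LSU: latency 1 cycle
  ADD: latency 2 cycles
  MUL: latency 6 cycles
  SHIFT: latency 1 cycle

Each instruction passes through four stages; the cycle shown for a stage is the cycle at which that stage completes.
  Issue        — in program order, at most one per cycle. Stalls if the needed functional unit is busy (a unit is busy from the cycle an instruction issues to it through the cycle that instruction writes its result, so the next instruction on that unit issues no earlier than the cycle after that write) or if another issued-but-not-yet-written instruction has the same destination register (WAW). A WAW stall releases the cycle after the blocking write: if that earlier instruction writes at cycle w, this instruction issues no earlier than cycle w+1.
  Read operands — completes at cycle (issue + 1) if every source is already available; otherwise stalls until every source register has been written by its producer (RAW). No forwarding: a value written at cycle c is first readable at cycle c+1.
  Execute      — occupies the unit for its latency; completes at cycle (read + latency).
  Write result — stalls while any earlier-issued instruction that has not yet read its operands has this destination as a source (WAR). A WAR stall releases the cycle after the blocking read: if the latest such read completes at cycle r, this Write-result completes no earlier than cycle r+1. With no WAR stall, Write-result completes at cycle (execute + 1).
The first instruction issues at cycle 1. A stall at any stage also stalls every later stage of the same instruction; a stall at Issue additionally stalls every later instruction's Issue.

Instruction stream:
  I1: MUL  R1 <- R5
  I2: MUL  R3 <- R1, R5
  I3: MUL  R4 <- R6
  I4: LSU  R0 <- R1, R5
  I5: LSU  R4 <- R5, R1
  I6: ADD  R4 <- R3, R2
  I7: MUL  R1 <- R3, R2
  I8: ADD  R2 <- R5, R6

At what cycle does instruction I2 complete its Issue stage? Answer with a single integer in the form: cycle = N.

cycle = 10

[1] I1 issues→MUL
[2] I1 reads
[8] I1 exec-done
[9] I1 writes R1
[10] I2 issues→MUL
[11] I2 reads
[17] I2 exec-done
[18] I2 writes R3
[19] I3 issues→MUL
[20] I3 reads, I4 issues→LSU
[21] I4 reads
[22] I4 exec-done
[23] I4 writes R0
[26] I3 exec-done
[27] I3 writes R4
[28] I5 issues→LSU
[29] I5 reads
[30] I5 exec-done
[31] I5 writes R4
[32] I6 issues→ADD
[33] I6 reads, I7 issues→MUL
[34] I7 reads
[35] I6 exec-done
[36] I6 writes R4
[37] I8 issues→ADD
[38] I8 reads
[40] I7 exec-done, I8 exec-done
[41] I7 writes R1, I8 writes R2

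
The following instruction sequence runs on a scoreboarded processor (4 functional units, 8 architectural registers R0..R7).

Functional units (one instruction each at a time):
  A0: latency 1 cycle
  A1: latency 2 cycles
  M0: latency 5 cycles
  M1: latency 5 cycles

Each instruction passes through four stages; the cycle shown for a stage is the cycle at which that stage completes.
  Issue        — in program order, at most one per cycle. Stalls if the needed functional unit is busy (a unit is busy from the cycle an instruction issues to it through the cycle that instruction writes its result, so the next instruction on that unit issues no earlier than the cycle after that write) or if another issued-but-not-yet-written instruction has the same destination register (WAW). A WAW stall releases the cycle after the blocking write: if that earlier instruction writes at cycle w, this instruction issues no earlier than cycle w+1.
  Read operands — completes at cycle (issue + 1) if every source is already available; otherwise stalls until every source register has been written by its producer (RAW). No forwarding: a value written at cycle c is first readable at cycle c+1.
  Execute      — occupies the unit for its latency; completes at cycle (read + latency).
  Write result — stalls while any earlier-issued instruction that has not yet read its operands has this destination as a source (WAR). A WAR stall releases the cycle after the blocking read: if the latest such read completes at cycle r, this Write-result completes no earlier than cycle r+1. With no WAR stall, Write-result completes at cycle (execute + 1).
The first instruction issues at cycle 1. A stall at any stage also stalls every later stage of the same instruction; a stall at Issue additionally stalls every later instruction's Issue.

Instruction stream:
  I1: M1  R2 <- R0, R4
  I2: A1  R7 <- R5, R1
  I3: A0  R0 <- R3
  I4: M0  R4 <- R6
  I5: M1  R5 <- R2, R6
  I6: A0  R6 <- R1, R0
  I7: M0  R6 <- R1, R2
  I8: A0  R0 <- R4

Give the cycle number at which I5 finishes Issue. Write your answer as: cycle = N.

cycle = 9

I1 -> (1, 2, 7, 8)
I2 -> (2, 3, 5, 6)
I3 -> (3, 4, 5, 6)
I4 -> (4, 5, 10, 11)
I5 -> (9, 10, 15, 16)  // struct: M1 busy until I1 writes@8
I6 -> (10, 11, 12, 13)
I7 -> (14, 15, 20, 21)  // WAW R6: wait I6 write@13
I8 -> (15, 16, 17, 18)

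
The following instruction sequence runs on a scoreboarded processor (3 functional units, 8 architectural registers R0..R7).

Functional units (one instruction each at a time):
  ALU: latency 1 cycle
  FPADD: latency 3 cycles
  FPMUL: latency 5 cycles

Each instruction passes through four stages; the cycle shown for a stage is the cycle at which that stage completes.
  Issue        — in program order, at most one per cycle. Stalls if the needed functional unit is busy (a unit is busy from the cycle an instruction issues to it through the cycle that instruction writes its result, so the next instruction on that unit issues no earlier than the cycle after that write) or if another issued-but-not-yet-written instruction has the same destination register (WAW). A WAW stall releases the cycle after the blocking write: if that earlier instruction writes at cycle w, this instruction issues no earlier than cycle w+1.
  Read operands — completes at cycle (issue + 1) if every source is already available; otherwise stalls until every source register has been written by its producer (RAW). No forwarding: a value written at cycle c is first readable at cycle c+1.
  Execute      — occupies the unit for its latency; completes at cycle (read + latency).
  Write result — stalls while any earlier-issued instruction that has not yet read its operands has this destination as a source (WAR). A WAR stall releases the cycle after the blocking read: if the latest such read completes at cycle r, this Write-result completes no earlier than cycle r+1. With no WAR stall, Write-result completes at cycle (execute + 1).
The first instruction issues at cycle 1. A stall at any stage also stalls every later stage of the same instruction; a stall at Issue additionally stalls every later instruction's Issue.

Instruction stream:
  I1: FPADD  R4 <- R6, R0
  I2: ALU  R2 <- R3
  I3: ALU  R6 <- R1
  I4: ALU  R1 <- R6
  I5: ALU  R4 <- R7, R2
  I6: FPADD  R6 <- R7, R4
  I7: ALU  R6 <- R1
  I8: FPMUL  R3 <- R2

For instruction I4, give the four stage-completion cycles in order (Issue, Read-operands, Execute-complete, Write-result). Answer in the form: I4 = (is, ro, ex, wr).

c1: issue I1 (FPADD)
c2: I1 read-ops; issue I2 (ALU)
c3: I2 read-ops
c4: I2 finished on ALU
c5: I1 finished on FPADD; I2→R2
c6: I1→R4; issue I3 (ALU)
c7: I3 read-ops
c8: I3 finished on ALU
c9: I3→R6
c10: issue I4 (ALU)
c11: I4 read-ops
c12: I4 finished on ALU
c13: I4→R1
c14: issue I5 (ALU)
c15: I5 read-ops; issue I6 (FPADD)
c16: I5 finished on ALU
c17: I5→R4
c18: I6 read-ops
c21: I6 finished on FPADD
c22: I6→R6
c23: issue I7 (ALU)
c24: I7 read-ops; issue I8 (FPMUL)
c25: I7 finished on ALU; I8 read-ops
c26: I7→R6
c30: I8 finished on FPMUL
c31: I8→R3

I4 = (10, 11, 12, 13)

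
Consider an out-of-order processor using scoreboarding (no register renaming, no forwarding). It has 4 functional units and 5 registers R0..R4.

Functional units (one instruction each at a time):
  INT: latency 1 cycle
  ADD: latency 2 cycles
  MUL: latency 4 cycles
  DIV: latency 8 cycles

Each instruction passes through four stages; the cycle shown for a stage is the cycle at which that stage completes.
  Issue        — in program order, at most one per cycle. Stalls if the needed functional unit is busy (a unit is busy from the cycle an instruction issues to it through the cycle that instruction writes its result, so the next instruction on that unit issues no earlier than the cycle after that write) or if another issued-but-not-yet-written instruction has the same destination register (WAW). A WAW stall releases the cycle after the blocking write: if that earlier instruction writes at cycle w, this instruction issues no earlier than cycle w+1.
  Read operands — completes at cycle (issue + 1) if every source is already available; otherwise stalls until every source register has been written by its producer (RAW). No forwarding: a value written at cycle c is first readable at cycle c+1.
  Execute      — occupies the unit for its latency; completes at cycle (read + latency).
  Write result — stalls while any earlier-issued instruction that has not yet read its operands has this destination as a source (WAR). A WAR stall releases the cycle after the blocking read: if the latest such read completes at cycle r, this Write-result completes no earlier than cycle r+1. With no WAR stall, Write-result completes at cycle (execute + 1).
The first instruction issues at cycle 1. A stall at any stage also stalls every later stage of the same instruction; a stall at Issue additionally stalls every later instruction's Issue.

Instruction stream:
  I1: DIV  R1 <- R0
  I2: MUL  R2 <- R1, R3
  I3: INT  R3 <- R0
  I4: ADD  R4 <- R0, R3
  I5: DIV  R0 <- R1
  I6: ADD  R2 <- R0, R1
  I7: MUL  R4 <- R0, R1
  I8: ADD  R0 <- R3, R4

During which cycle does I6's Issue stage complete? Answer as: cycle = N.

cycle = 18

I1  is:1  ro:2  ex:10  wr:11
I2  is:2  ro:12  ex:16  wr:17  — RAW R1: wait I1 write@11
I3  is:3  ro:4  ex:5  wr:13  — WAR R3: wait I2 read@12
I4  is:4  ro:14  ex:16  wr:17  — RAW R3: wait I3 write@13
I5  is:12  ro:13  ex:21  wr:22  — struct: DIV busy until I1 writes@11
I6  is:18  ro:23  ex:25  wr:26  — struct: ADD busy until I4 writes@17, RAW R0: wait I5 write@22
I7  is:19  ro:23  ex:27  wr:28  — RAW R0: wait I5 write@22
I8  is:27  ro:29  ex:31  wr:32  — struct: ADD busy until I6 writes@26, RAW R4: wait I7 write@28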